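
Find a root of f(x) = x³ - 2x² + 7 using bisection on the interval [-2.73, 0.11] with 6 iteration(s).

f(x) = x³ - 2x² + 7
Initial interval: [-2.73, 0.11]

Iteration 1:
  c_1 = (-2.730000 + 0.110000)/2 = -1.310000
  f(c_1) = f(-1.310000) = 1.319709
  f(a) × f(c) < 0, new interval: [-2.730000, -1.310000]
Iteration 2:
  c_2 = (-2.730000 + (-1.310000))/2 = -2.020000
  f(c_2) = f(-2.020000) = -9.403208
  f(a) × f(c) ≥ 0, new interval: [-2.020000, -1.310000]
Iteration 3:
  c_3 = (-2.020000 + (-1.310000))/2 = -1.665000
  f(c_3) = f(-1.665000) = -3.160205
  f(a) × f(c) ≥ 0, new interval: [-1.665000, -1.310000]
Iteration 4:
  c_4 = (-1.665000 + (-1.310000))/2 = -1.487500
  f(c_4) = f(-1.487500) = -0.716639
  f(a) × f(c) ≥ 0, new interval: [-1.487500, -1.310000]
Iteration 5:
  c_5 = (-1.487500 + (-1.310000))/2 = -1.398750
  f(c_5) = f(-1.398750) = 0.350340
  f(a) × f(c) < 0, new interval: [-1.487500, -1.398750]
Iteration 6:
  c_6 = (-1.487500 + (-1.398750))/2 = -1.443125
  f(c_6) = f(-1.443125) = -0.170686
  f(a) × f(c) ≥ 0, new interval: [-1.443125, -1.398750]

After 6 iteration(s), the approximation is c_6 = -1.443125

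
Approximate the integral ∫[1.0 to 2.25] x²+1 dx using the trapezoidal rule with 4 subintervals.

f(x) = x²+1
a = 1.0, b = 2.25, n = 4
h = (b - a)/n = 0.312500

Trapezoidal rule: (h/2)[f(x₀) + 2f(x₁) + 2f(x₂) + ... + f(xₙ)]

x_0 = 1.0000, f(x_0) = 2.000000, coefficient = 1
x_1 = 1.3125, f(x_1) = 2.722656, coefficient = 2
x_2 = 1.6250, f(x_2) = 3.640625, coefficient = 2
x_3 = 1.9375, f(x_3) = 4.753906, coefficient = 2
x_4 = 2.2500, f(x_4) = 6.062500, coefficient = 1

I ≈ (0.312500/2) × 30.296875 = 4.733887
Exact value: 4.713542
Error: 0.020345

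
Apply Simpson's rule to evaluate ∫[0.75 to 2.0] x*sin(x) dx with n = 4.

f(x) = x*sin(x)
a = 0.75, b = 2.0, n = 4
h = (b - a)/n = 0.312500

Simpson's rule: (h/3)[f(x₀) + 4f(x₁) + 2f(x₂) + ... + f(xₙ)]

x_0 = 0.7500, f(x_0) = 0.511229, coefficient = 1
x_1 = 1.0625, f(x_1) = 0.928173, coefficient = 4
x_2 = 1.3750, f(x_2) = 1.348728, coefficient = 2
x_3 = 1.6875, f(x_3) = 1.676021, coefficient = 4
x_4 = 2.0000, f(x_4) = 1.818595, coefficient = 1

I ≈ (0.312500/3) × 15.444059 = 1.608756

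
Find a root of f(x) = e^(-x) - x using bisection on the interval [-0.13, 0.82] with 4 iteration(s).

f(x) = e^(-x) - x
Initial interval: [-0.13, 0.82]

Iteration 1:
  c_1 = (-0.130000 + 0.820000)/2 = 0.345000
  f(c_1) = f(0.345000) = 0.363220
  f(a) × f(c) ≥ 0, new interval: [0.345000, 0.820000]
Iteration 2:
  c_2 = (0.345000 + 0.820000)/2 = 0.582500
  f(c_2) = f(0.582500) = -0.024000
  f(a) × f(c) < 0, new interval: [0.345000, 0.582500]
Iteration 3:
  c_3 = (0.345000 + 0.582500)/2 = 0.463750
  f(c_3) = f(0.463750) = 0.165171
  f(a) × f(c) ≥ 0, new interval: [0.463750, 0.582500]
Iteration 4:
  c_4 = (0.463750 + 0.582500)/2 = 0.523125
  f(c_4) = f(0.523125) = 0.069541
  f(a) × f(c) ≥ 0, new interval: [0.523125, 0.582500]

After 4 iteration(s), the approximation is c_4 = 0.523125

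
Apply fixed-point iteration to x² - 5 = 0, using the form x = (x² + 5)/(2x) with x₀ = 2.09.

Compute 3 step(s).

Equation: x² - 5 = 0
Fixed-point form: x = (x² + 5)/(2x)
x₀ = 2.09

x_1 = g(2.090000) = 2.241172
x_2 = g(2.241172) = 2.236074
x_3 = g(2.236074) = 2.236068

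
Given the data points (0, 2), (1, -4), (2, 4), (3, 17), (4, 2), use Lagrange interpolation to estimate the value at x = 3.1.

Lagrange interpolation formula:
P(x) = Σ yᵢ × Lᵢ(x)
where Lᵢ(x) = Π_{j≠i} (x - xⱼ)/(xᵢ - xⱼ)

L_0(3.1) = (3.1 - 1)/(0 - 1) × (3.1 - 2)/(0 - 2) × (3.1 - 3)/(0 - 3) × (3.1 - 4)/(0 - 4) = -0.008663
L_1(3.1) = (3.1 - 0)/(1 - 0) × (3.1 - 2)/(1 - 2) × (3.1 - 3)/(1 - 3) × (3.1 - 4)/(1 - 4) = 0.051150
L_2(3.1) = (3.1 - 0)/(2 - 0) × (3.1 - 1)/(2 - 1) × (3.1 - 3)/(2 - 3) × (3.1 - 4)/(2 - 4) = -0.146475
L_3(3.1) = (3.1 - 0)/(3 - 0) × (3.1 - 1)/(3 - 1) × (3.1 - 2)/(3 - 2) × (3.1 - 4)/(3 - 4) = 1.074150
L_4(3.1) = (3.1 - 0)/(4 - 0) × (3.1 - 1)/(4 - 1) × (3.1 - 2)/(4 - 2) × (3.1 - 3)/(4 - 3) = 0.029838

P(3.1) = 2×L_0(3.1) + (-4)×L_1(3.1) + 4×L_2(3.1) + 17×L_3(3.1) + 2×L_4(3.1)
P(3.1) = 17.512400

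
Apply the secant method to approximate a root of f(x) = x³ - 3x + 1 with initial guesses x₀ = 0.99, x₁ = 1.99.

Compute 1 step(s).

f(x) = x³ - 3x + 1
x₀ = 0.99, x₁ = 1.99

Secant formula: x_{n+1} = x_n - f(x_n)(x_n - x_{n-1})/(f(x_n) - f(x_{n-1}))

Iteration 1:
  f(0.990000) = -0.999701
  f(1.990000) = 2.910599
  x_2 = 1.990000 - 2.910599×(1.990000 - 0.990000)/(2.910599 - (-0.999701))
       = 1.245658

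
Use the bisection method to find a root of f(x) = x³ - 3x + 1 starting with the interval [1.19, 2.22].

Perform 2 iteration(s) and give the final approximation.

f(x) = x³ - 3x + 1
Initial interval: [1.19, 2.22]

Iteration 1:
  c_1 = (1.190000 + 2.220000)/2 = 1.705000
  f(c_1) = f(1.705000) = 0.841478
  f(a) × f(c) < 0, new interval: [1.190000, 1.705000]
Iteration 2:
  c_2 = (1.190000 + 1.705000)/2 = 1.447500
  f(c_2) = f(1.447500) = -0.309617
  f(a) × f(c) ≥ 0, new interval: [1.447500, 1.705000]

After 2 iteration(s), the approximation is c_2 = 1.447500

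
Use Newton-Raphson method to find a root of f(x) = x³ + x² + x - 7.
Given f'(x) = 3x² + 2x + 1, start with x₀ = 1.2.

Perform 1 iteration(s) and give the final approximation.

f(x) = x³ + x² + x - 7
f'(x) = 3x² + 2x + 1
x₀ = 1.2

Newton-Raphson formula: x_{n+1} = x_n - f(x_n)/f'(x_n)

Iteration 1:
  f(1.200000) = -2.632000
  f'(1.200000) = 7.720000
  x_1 = 1.200000 - (-2.632000)/7.720000 = 1.540933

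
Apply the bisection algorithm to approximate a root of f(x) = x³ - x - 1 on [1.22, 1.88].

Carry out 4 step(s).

f(x) = x³ - x - 1
Initial interval: [1.22, 1.88]

Iteration 1:
  c_1 = (1.220000 + 1.880000)/2 = 1.550000
  f(c_1) = f(1.550000) = 1.173875
  f(a) × f(c) < 0, new interval: [1.220000, 1.550000]
Iteration 2:
  c_2 = (1.220000 + 1.550000)/2 = 1.385000
  f(c_2) = f(1.385000) = 0.271742
  f(a) × f(c) < 0, new interval: [1.220000, 1.385000]
Iteration 3:
  c_3 = (1.220000 + 1.385000)/2 = 1.302500
  f(c_3) = f(1.302500) = -0.092801
  f(a) × f(c) ≥ 0, new interval: [1.302500, 1.385000]
Iteration 4:
  c_4 = (1.302500 + 1.385000)/2 = 1.343750
  f(c_4) = f(1.343750) = 0.082611
  f(a) × f(c) < 0, new interval: [1.302500, 1.343750]

After 4 iteration(s), the approximation is c_4 = 1.343750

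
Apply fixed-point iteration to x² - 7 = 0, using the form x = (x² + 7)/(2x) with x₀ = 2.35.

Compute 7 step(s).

Equation: x² - 7 = 0
Fixed-point form: x = (x² + 7)/(2x)
x₀ = 2.35

x_1 = g(2.350000) = 2.664362
x_2 = g(2.664362) = 2.645816
x_3 = g(2.645816) = 2.645751
x_4 = g(2.645751) = 2.645751
x_5 = g(2.645751) = 2.645751
x_6 = g(2.645751) = 2.645751
x_7 = g(2.645751) = 2.645751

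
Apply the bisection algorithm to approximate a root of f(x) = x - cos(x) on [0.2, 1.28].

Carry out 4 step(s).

f(x) = x - cos(x)
Initial interval: [0.2, 1.28]

Iteration 1:
  c_1 = (0.200000 + 1.280000)/2 = 0.740000
  f(c_1) = f(0.740000) = 0.001531
  f(a) × f(c) < 0, new interval: [0.200000, 0.740000]
Iteration 2:
  c_2 = (0.200000 + 0.740000)/2 = 0.470000
  f(c_2) = f(0.470000) = -0.421568
  f(a) × f(c) ≥ 0, new interval: [0.470000, 0.740000]
Iteration 3:
  c_3 = (0.470000 + 0.740000)/2 = 0.605000
  f(c_3) = f(0.605000) = -0.217502
  f(a) × f(c) ≥ 0, new interval: [0.605000, 0.740000]
Iteration 4:
  c_4 = (0.605000 + 0.740000)/2 = 0.672500
  f(c_4) = f(0.672500) = -0.109767
  f(a) × f(c) ≥ 0, new interval: [0.672500, 0.740000]

After 4 iteration(s), the approximation is c_4 = 0.672500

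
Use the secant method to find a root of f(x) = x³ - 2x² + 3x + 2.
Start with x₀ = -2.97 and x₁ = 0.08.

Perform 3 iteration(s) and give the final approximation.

f(x) = x³ - 2x² + 3x + 2
x₀ = -2.97, x₁ = 0.08

Secant formula: x_{n+1} = x_n - f(x_n)(x_n - x_{n-1})/(f(x_n) - f(x_{n-1}))

Iteration 1:
  f(-2.970000) = -50.749873
  f(0.080000) = 2.227712
  x_2 = 0.080000 - 2.227712×(0.080000 - (-2.970000))/(2.227712 - (-50.749873))
       = -0.048253
Iteration 2:
  f(0.080000) = 2.227712
  f(-0.048253) = 1.850473
  x_3 = -0.048253 - 1.850473×(-0.048253 - 0.080000)/(1.850473 - 2.227712)
       = -0.677371
Iteration 3:
  f(-0.048253) = 1.850473
  f(-0.677371) = -1.260577
  x_4 = -0.677371 - (-1.260577)×(-0.677371 - (-0.048253))/(-1.260577 - 1.850473)
       = -0.422457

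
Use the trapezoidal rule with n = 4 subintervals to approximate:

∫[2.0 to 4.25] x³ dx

f(x) = x³
a = 2.0, b = 4.25, n = 4
h = (b - a)/n = 0.562500

Trapezoidal rule: (h/2)[f(x₀) + 2f(x₁) + 2f(x₂) + ... + f(xₙ)]

x_0 = 2.0000, f(x_0) = 8.000000, coefficient = 1
x_1 = 2.5625, f(x_1) = 16.826416, coefficient = 2
x_2 = 3.1250, f(x_2) = 30.517578, coefficient = 2
x_3 = 3.6875, f(x_3) = 50.141357, coefficient = 2
x_4 = 4.2500, f(x_4) = 76.765625, coefficient = 1

I ≈ (0.562500/2) × 279.736328 = 78.675842
Exact value: 77.563477
Error: 1.112366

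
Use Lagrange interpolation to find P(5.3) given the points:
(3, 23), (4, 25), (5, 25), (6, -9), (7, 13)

Lagrange interpolation formula:
P(x) = Σ yᵢ × Lᵢ(x)
where Lᵢ(x) = Π_{j≠i} (x - xⱼ)/(xᵢ - xⱼ)

L_0(5.3) = (5.3 - 4)/(3 - 4) × (5.3 - 5)/(3 - 5) × (5.3 - 6)/(3 - 6) × (5.3 - 7)/(3 - 7) = 0.019337
L_1(5.3) = (5.3 - 3)/(4 - 3) × (5.3 - 5)/(4 - 5) × (5.3 - 6)/(4 - 6) × (5.3 - 7)/(4 - 7) = -0.136850
L_2(5.3) = (5.3 - 3)/(5 - 3) × (5.3 - 4)/(5 - 4) × (5.3 - 6)/(5 - 6) × (5.3 - 7)/(5 - 7) = 0.889525
L_3(5.3) = (5.3 - 3)/(6 - 3) × (5.3 - 4)/(6 - 4) × (5.3 - 5)/(6 - 5) × (5.3 - 7)/(6 - 7) = 0.254150
L_4(5.3) = (5.3 - 3)/(7 - 3) × (5.3 - 4)/(7 - 4) × (5.3 - 5)/(7 - 5) × (5.3 - 6)/(7 - 6) = -0.026162

P(5.3) = 23×L_0(5.3) + 25×L_1(5.3) + 25×L_2(5.3) + (-9)×L_3(5.3) + 13×L_4(5.3)
P(5.3) = 16.634175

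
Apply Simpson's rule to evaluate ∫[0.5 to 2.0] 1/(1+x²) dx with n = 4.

f(x) = 1/(1+x²)
a = 0.5, b = 2.0, n = 4
h = (b - a)/n = 0.375000

Simpson's rule: (h/3)[f(x₀) + 4f(x₁) + 2f(x₂) + ... + f(xₙ)]

x_0 = 0.5000, f(x_0) = 0.800000, coefficient = 1
x_1 = 0.8750, f(x_1) = 0.566372, coefficient = 4
x_2 = 1.2500, f(x_2) = 0.390244, coefficient = 2
x_3 = 1.6250, f(x_3) = 0.274678, coefficient = 4
x_4 = 2.0000, f(x_4) = 0.200000, coefficient = 1

I ≈ (0.375000/3) × 5.144687 = 0.643086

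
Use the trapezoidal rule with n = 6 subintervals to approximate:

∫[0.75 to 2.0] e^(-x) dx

f(x) = e^(-x)
a = 0.75, b = 2.0, n = 6
h = (b - a)/n = 0.208333

Trapezoidal rule: (h/2)[f(x₀) + 2f(x₁) + 2f(x₂) + ... + f(xₙ)]

x_0 = 0.7500, f(x_0) = 0.472367, coefficient = 1
x_1 = 0.9583, f(x_1) = 0.383532, coefficient = 2
x_2 = 1.1667, f(x_2) = 0.311403, coefficient = 2
x_3 = 1.3750, f(x_3) = 0.252840, coefficient = 2
x_4 = 1.5833, f(x_4) = 0.205290, coefficient = 2
x_5 = 1.7917, f(x_5) = 0.166682, coefficient = 2
x_6 = 2.0000, f(x_6) = 0.135335, coefficient = 1

I ≈ (0.208333/2) × 3.247194 = 0.338249
Exact value: 0.337031
Error: 0.001218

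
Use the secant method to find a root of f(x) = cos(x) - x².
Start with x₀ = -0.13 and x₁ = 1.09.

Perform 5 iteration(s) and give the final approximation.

f(x) = cos(x) - x²
x₀ = -0.13, x₁ = 1.09

Secant formula: x_{n+1} = x_n - f(x_n)(x_n - x_{n-1})/(f(x_n) - f(x_{n-1}))

Iteration 1:
  f(-0.130000) = 0.974662
  f(1.090000) = -0.725615
  x_2 = 1.090000 - (-0.725615)×(1.090000 - (-0.130000))/(-0.725615 - 0.974662)
       = 0.569349
Iteration 2:
  f(1.090000) = -0.725615
  f(0.569349) = 0.518093
  x_3 = 0.569349 - 0.518093×(0.569349 - 1.090000)/(0.518093 - (-0.725615))
       = 0.786238
Iteration 3:
  f(0.569349) = 0.518093
  f(0.786238) = 0.088343
  x_4 = 0.786238 - 0.088343×(0.786238 - 0.569349)/(0.088343 - 0.518093)
       = 0.830823
Iteration 4:
  f(0.786238) = 0.088343
  f(0.830823) = -0.015999
  x_5 = 0.830823 - (-0.015999)×(0.830823 - 0.786238)/(-0.015999 - 0.088343)
       = 0.823987
Iteration 5:
  f(0.830823) = -0.015999
  f(0.823987) = 0.000347
  x_6 = 0.823987 - 0.000347×(0.823987 - 0.830823)/(0.000347 - (-0.015999))
       = 0.824132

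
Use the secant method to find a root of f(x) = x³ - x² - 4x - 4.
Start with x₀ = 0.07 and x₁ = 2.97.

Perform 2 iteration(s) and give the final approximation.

f(x) = x³ - x² - 4x - 4
x₀ = 0.07, x₁ = 2.97

Secant formula: x_{n+1} = x_n - f(x_n)(x_n - x_{n-1})/(f(x_n) - f(x_{n-1}))

Iteration 1:
  f(0.070000) = -4.284557
  f(2.970000) = 1.497173
  x_2 = 2.970000 - 1.497173×(2.970000 - 0.070000)/(1.497173 - (-4.284557))
       = 2.219048
Iteration 2:
  f(2.970000) = 1.497173
  f(2.219048) = -6.873387
  x_3 = 2.219048 - (-6.873387)×(2.219048 - 2.970000)/(-6.873387 - 1.497173)
       = 2.835683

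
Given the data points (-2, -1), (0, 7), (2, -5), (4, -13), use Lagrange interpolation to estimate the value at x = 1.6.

Lagrange interpolation formula:
P(x) = Σ yᵢ × Lᵢ(x)
where Lᵢ(x) = Π_{j≠i} (x - xⱼ)/(xᵢ - xⱼ)

L_0(1.6) = (1.6 - 0)/(-2 - 0) × (1.6 - 2)/(-2 - 2) × (1.6 - 4)/(-2 - 4) = -0.032000
L_1(1.6) = (1.6 - (-2))/(0 - (-2)) × (1.6 - 2)/(0 - 2) × (1.6 - 4)/(0 - 4) = 0.216000
L_2(1.6) = (1.6 - (-2))/(2 - (-2)) × (1.6 - 0)/(2 - 0) × (1.6 - 4)/(2 - 4) = 0.864000
L_3(1.6) = (1.6 - (-2))/(4 - (-2)) × (1.6 - 0)/(4 - 0) × (1.6 - 2)/(4 - 2) = -0.048000

P(1.6) = (-1)×L_0(1.6) + 7×L_1(1.6) + (-5)×L_2(1.6) + (-13)×L_3(1.6)
P(1.6) = -2.152000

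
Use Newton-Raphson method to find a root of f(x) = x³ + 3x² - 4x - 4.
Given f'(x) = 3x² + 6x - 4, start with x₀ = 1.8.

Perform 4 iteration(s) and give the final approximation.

f(x) = x³ + 3x² - 4x - 4
f'(x) = 3x² + 6x - 4
x₀ = 1.8

Newton-Raphson formula: x_{n+1} = x_n - f(x_n)/f'(x_n)

Iteration 1:
  f(1.800000) = 4.352000
  f'(1.800000) = 16.520000
  x_1 = 1.800000 - 4.352000/16.520000 = 1.536562
Iteration 2:
  f(1.536562) = 0.564675
  f'(1.536562) = 12.302436
  x_2 = 1.536562 - 0.564675/12.302436 = 1.490662
Iteration 3:
  f(1.490662) = 0.015935
  f'(1.490662) = 11.610196
  x_3 = 1.490662 - 0.015935/11.610196 = 1.489290
Iteration 4:
  f(1.489290) = 0.000014
  f'(1.489290) = 11.589691
  x_4 = 1.489290 - 0.000014/11.589691 = 1.489289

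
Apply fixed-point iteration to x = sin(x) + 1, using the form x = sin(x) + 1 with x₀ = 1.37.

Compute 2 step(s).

Equation: x = sin(x) + 1
Fixed-point form: x = sin(x) + 1
x₀ = 1.37

x_1 = g(1.370000) = 1.979908
x_2 = g(1.979908) = 1.917475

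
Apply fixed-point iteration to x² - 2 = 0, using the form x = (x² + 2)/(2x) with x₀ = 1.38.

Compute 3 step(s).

Equation: x² - 2 = 0
Fixed-point form: x = (x² + 2)/(2x)
x₀ = 1.38

x_1 = g(1.380000) = 1.414638
x_2 = g(1.414638) = 1.414214
x_3 = g(1.414214) = 1.414214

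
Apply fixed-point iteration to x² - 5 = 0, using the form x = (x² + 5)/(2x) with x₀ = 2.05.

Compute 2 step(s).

Equation: x² - 5 = 0
Fixed-point form: x = (x² + 5)/(2x)
x₀ = 2.05

x_1 = g(2.050000) = 2.244512
x_2 = g(2.244512) = 2.236084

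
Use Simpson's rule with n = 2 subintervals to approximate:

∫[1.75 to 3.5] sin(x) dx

f(x) = sin(x)
a = 1.75, b = 3.5, n = 2
h = (b - a)/n = 0.875000

Simpson's rule: (h/3)[f(x₀) + 4f(x₁) + 2f(x₂) + ... + f(xₙ)]

x_0 = 1.7500, f(x_0) = 0.983986, coefficient = 1
x_1 = 2.6250, f(x_1) = 0.493920, coefficient = 4
x_2 = 3.5000, f(x_2) = -0.350783, coefficient = 1

I ≈ (0.875000/3) × 2.608884 = 0.760924
Exact value: 0.758211
Error: 0.002714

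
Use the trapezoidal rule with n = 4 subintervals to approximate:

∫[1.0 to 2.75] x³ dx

f(x) = x³
a = 1.0, b = 2.75, n = 4
h = (b - a)/n = 0.437500

Trapezoidal rule: (h/2)[f(x₀) + 2f(x₁) + 2f(x₂) + ... + f(xₙ)]

x_0 = 1.0000, f(x_0) = 1.000000, coefficient = 1
x_1 = 1.4375, f(x_1) = 2.970459, coefficient = 2
x_2 = 1.8750, f(x_2) = 6.591797, coefficient = 2
x_3 = 2.3125, f(x_3) = 12.366455, coefficient = 2
x_4 = 2.7500, f(x_4) = 20.796875, coefficient = 1

I ≈ (0.437500/2) × 65.654297 = 14.361877
Exact value: 14.047852
Error: 0.314026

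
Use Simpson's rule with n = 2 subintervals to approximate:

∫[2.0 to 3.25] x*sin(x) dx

f(x) = x*sin(x)
a = 2.0, b = 3.25, n = 2
h = (b - a)/n = 0.625000

Simpson's rule: (h/3)[f(x₀) + 4f(x₁) + 2f(x₂) + ... + f(xₙ)]

x_0 = 2.0000, f(x_0) = 1.818595, coefficient = 1
x_1 = 2.6250, f(x_1) = 1.296541, coefficient = 4
x_2 = 3.2500, f(x_2) = -0.351634, coefficient = 1

I ≈ (0.625000/3) × 6.653124 = 1.386067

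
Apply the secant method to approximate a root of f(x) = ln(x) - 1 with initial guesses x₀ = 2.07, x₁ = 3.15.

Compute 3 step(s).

f(x) = ln(x) - 1
x₀ = 2.07, x₁ = 3.15

Secant formula: x_{n+1} = x_n - f(x_n)(x_n - x_{n-1})/(f(x_n) - f(x_{n-1}))

Iteration 1:
  f(2.070000) = -0.272451
  f(3.150000) = 0.147402
  x_2 = 3.150000 - 0.147402×(3.150000 - 2.070000)/(0.147402 - (-0.272451))
       = 2.770833
Iteration 2:
  f(3.150000) = 0.147402
  f(2.770833) = 0.019148
  x_3 = 2.770833 - 0.019148×(2.770833 - 3.150000)/(0.019148 - 0.147402)
       = 2.714225
Iteration 3:
  f(2.770833) = 0.019148
  f(2.714225) = -0.001494
  x_4 = 2.714225 - (-0.001494)×(2.714225 - 2.770833)/(-0.001494 - 0.019148)
       = 2.718321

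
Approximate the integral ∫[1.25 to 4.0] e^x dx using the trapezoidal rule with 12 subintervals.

f(x) = e^x
a = 1.25, b = 4.0, n = 12
h = (b - a)/n = 0.229167

Trapezoidal rule: (h/2)[f(x₀) + 2f(x₁) + 2f(x₂) + ... + f(xₙ)]

x_0 = 1.2500, f(x_0) = 3.490343, coefficient = 1
x_1 = 1.4792, f(x_1) = 4.389286, coefficient = 2
x_2 = 1.7083, f(x_2) = 5.519754, coefficient = 2
x_3 = 1.9375, f(x_3) = 6.941376, coefficient = 2
x_4 = 2.1667, f(x_4) = 8.729138, coefficient = 2
x_5 = 2.3958, f(x_5) = 10.977342, coefficient = 2
x_6 = 2.6250, f(x_6) = 13.804574, coefficient = 2
x_7 = 2.8542, f(x_7) = 17.359965, coefficient = 2
x_8 = 3.0833, f(x_8) = 21.831051, coefficient = 2
x_9 = 3.3125, f(x_9) = 27.453674, coefficient = 2
x_10 = 3.5417, f(x_10) = 34.524412, coefficient = 2
x_11 = 3.7708, f(x_11) = 43.416230, coefficient = 2
x_12 = 4.0000, f(x_12) = 54.598150, coefficient = 1

I ≈ (0.229167/2) × 447.982099 = 51.331282
Exact value: 51.107807
Error: 0.223475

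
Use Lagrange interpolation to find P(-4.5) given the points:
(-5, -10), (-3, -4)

Lagrange interpolation formula:
P(x) = Σ yᵢ × Lᵢ(x)
where Lᵢ(x) = Π_{j≠i} (x - xⱼ)/(xᵢ - xⱼ)

L_0(-4.5) = (-4.5 - (-3))/(-5 - (-3)) = 0.750000
L_1(-4.5) = (-4.5 - (-5))/(-3 - (-5)) = 0.250000

P(-4.5) = (-10)×L_0(-4.5) + (-4)×L_1(-4.5)
P(-4.5) = -8.500000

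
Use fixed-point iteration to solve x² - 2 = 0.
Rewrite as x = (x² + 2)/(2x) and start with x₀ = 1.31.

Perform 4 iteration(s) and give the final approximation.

Equation: x² - 2 = 0
Fixed-point form: x = (x² + 2)/(2x)
x₀ = 1.31

x_1 = g(1.310000) = 1.418359
x_2 = g(1.418359) = 1.414220
x_3 = g(1.414220) = 1.414214
x_4 = g(1.414214) = 1.414214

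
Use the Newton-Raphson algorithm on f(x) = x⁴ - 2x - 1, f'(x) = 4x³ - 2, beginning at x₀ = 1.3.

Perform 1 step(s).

f(x) = x⁴ - 2x - 1
f'(x) = 4x³ - 2
x₀ = 1.3

Newton-Raphson formula: x_{n+1} = x_n - f(x_n)/f'(x_n)

Iteration 1:
  f(1.300000) = -0.743900
  f'(1.300000) = 6.788000
  x_1 = 1.300000 - (-0.743900)/6.788000 = 1.409590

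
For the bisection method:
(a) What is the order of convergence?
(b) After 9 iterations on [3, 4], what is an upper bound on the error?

(a) Bisection has linear (order 1) convergence; the error is halved each step.

(b) Error bound = (b-a)/2^n = (4 - 3)/2^{9}
    = 1/2^{9}

(a) 1 (linear); (b) error ≤ 1.95e-03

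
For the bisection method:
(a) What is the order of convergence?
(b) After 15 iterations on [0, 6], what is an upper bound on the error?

(a) Bisection has linear (order 1) convergence; the error is halved each step.

(b) Error bound = (b-a)/2^n = (6 - 0)/2^{15}
    = 6/2^{15}

(a) 1 (linear); (b) error ≤ 1.83e-04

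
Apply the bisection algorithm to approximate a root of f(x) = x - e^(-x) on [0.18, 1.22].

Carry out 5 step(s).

f(x) = x - e^(-x)
Initial interval: [0.18, 1.22]

Iteration 1:
  c_1 = (0.180000 + 1.220000)/2 = 0.700000
  f(c_1) = f(0.700000) = 0.203415
  f(a) × f(c) < 0, new interval: [0.180000, 0.700000]
Iteration 2:
  c_2 = (0.180000 + 0.700000)/2 = 0.440000
  f(c_2) = f(0.440000) = -0.204036
  f(a) × f(c) ≥ 0, new interval: [0.440000, 0.700000]
Iteration 3:
  c_3 = (0.440000 + 0.700000)/2 = 0.570000
  f(c_3) = f(0.570000) = 0.004475
  f(a) × f(c) < 0, new interval: [0.440000, 0.570000]
Iteration 4:
  c_4 = (0.440000 + 0.570000)/2 = 0.505000
  f(c_4) = f(0.505000) = -0.098506
  f(a) × f(c) ≥ 0, new interval: [0.505000, 0.570000]
Iteration 5:
  c_5 = (0.505000 + 0.570000)/2 = 0.537500
  f(c_5) = f(0.537500) = -0.046707
  f(a) × f(c) ≥ 0, new interval: [0.537500, 0.570000]

After 5 iteration(s), the approximation is c_5 = 0.537500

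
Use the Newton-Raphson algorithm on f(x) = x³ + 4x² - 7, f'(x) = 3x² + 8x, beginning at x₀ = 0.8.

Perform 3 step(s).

f(x) = x³ + 4x² - 7
f'(x) = 3x² + 8x
x₀ = 0.8

Newton-Raphson formula: x_{n+1} = x_n - f(x_n)/f'(x_n)

Iteration 1:
  f(0.800000) = -3.928000
  f'(0.800000) = 8.320000
  x_1 = 0.800000 - (-3.928000)/8.320000 = 1.272115
Iteration 2:
  f(1.272115) = 1.531746
  f'(1.272115) = 15.031756
  x_2 = 1.272115 - 1.531746/15.031756 = 1.170215
Iteration 3:
  f(1.170215) = 0.080105
  f'(1.170215) = 13.469925
  x_3 = 1.170215 - 0.080105/13.469925 = 1.164268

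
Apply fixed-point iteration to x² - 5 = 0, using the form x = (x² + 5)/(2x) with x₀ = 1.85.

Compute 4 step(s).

Equation: x² - 5 = 0
Fixed-point form: x = (x² + 5)/(2x)
x₀ = 1.85

x_1 = g(1.850000) = 2.276351
x_2 = g(2.276351) = 2.236424
x_3 = g(2.236424) = 2.236068
x_4 = g(2.236068) = 2.236068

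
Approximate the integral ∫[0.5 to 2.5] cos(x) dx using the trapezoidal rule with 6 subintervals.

f(x) = cos(x)
a = 0.5, b = 2.5, n = 6
h = (b - a)/n = 0.333333

Trapezoidal rule: (h/2)[f(x₀) + 2f(x₁) + 2f(x₂) + ... + f(xₙ)]

x_0 = 0.5000, f(x_0) = 0.877583, coefficient = 1
x_1 = 0.8333, f(x_1) = 0.672412, coefficient = 2
x_2 = 1.1667, f(x_2) = 0.393219, coefficient = 2
x_3 = 1.5000, f(x_3) = 0.070737, coefficient = 2
x_4 = 1.8333, f(x_4) = -0.259531, coefficient = 2
x_5 = 2.1667, f(x_5) = -0.561229, coefficient = 2
x_6 = 2.5000, f(x_6) = -0.801144, coefficient = 1

I ≈ (0.333333/2) × 0.707654 = 0.117942
Exact value: 0.119047
Error: 0.001104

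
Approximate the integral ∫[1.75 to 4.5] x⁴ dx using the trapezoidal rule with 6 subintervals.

f(x) = x⁴
a = 1.75, b = 4.5, n = 6
h = (b - a)/n = 0.458333

Trapezoidal rule: (h/2)[f(x₀) + 2f(x₁) + 2f(x₂) + ... + f(xₙ)]

x_0 = 1.7500, f(x_0) = 9.378906, coefficient = 1
x_1 = 2.2083, f(x_1) = 23.782555, coefficient = 2
x_2 = 2.6667, f(x_2) = 50.567901, coefficient = 2
x_3 = 3.1250, f(x_3) = 95.367432, coefficient = 2
x_4 = 3.5833, f(x_4) = 164.872733, coefficient = 2
x_5 = 4.0417, f(x_5) = 266.834494, coefficient = 2
x_6 = 4.5000, f(x_6) = 410.062500, coefficient = 1

I ≈ (0.458333/2) × 1622.291637 = 371.775167
Exact value: 365.773633
Error: 6.001534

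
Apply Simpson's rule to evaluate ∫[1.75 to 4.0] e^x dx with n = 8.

f(x) = e^x
a = 1.75, b = 4.0, n = 8
h = (b - a)/n = 0.281250

Simpson's rule: (h/3)[f(x₀) + 4f(x₁) + 2f(x₂) + ... + f(xₙ)]

x_0 = 1.7500, f(x_0) = 5.754603, coefficient = 1
x_1 = 2.0312, f(x_1) = 7.623610, coefficient = 4
x_2 = 2.3125, f(x_2) = 10.099642, coefficient = 2
x_3 = 2.5938, f(x_3) = 13.379852, coefficient = 4
x_4 = 2.8750, f(x_4) = 17.725424, coefficient = 2
x_5 = 3.1562, f(x_5) = 23.482372, coefficient = 4
x_6 = 3.4375, f(x_6) = 31.109088, coefficient = 2
x_7 = 3.7188, f(x_7) = 41.212846, coefficient = 4
x_8 = 4.0000, f(x_8) = 54.598150, coefficient = 1

I ≈ (0.281250/3) × 521.015780 = 48.845229
Exact value: 48.843547
Error: 0.001682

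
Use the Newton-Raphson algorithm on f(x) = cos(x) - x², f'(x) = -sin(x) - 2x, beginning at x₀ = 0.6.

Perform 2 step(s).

f(x) = cos(x) - x²
f'(x) = -sin(x) - 2x
x₀ = 0.6

Newton-Raphson formula: x_{n+1} = x_n - f(x_n)/f'(x_n)

Iteration 1:
  f(0.600000) = 0.465336
  f'(0.600000) = -1.764642
  x_1 = 0.600000 - 0.465336/(-1.764642) = 0.863700
Iteration 2:
  f(0.863700) = -0.096348
  f'(0.863700) = -2.487650
  x_2 = 0.863700 - (-0.096348)/(-2.487650) = 0.824969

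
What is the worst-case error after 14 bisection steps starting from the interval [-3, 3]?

Bisection error bound: |error| ≤ (b-a)/2^n
|error| ≤ (3 - (-3))/2^14 = 6/2^14
|error| ≤ 0.0003662109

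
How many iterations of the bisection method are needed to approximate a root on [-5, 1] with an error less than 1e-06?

We need (b-a)/2^n ≤ 1e-06
(1 - (-5))/2^n ≤ 1e-06
6/2^n ≤ 1e-06
2^n ≥ 6000000
n ≥ log₂(6000000) = 22.52
n ≥ 23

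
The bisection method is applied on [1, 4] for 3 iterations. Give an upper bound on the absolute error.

Bisection error bound: |error| ≤ (b-a)/2^n
|error| ≤ (4 - 1)/2^3 = 3/2^3
|error| ≤ 0.3750000000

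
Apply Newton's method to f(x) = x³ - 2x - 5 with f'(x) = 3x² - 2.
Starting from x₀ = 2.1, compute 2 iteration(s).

f(x) = x³ - 2x - 5
f'(x) = 3x² - 2
x₀ = 2.1

Newton-Raphson formula: x_{n+1} = x_n - f(x_n)/f'(x_n)

Iteration 1:
  f(2.100000) = 0.061000
  f'(2.100000) = 11.230000
  x_1 = 2.100000 - 0.061000/11.230000 = 2.094568
Iteration 2:
  f(2.094568) = 0.000186
  f'(2.094568) = 11.161647
  x_2 = 2.094568 - 0.000186/11.161647 = 2.094551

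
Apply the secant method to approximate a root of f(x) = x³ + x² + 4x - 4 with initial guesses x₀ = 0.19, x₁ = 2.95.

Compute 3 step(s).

f(x) = x³ + x² + 4x - 4
x₀ = 0.19, x₁ = 2.95

Secant formula: x_{n+1} = x_n - f(x_n)(x_n - x_{n-1})/(f(x_n) - f(x_{n-1}))

Iteration 1:
  f(0.190000) = -3.197041
  f(2.950000) = 42.174875
  x_2 = 2.950000 - 42.174875×(2.950000 - 0.190000)/(42.174875 - (-3.197041))
       = 0.384478
Iteration 2:
  f(2.950000) = 42.174875
  f(0.384478) = -2.257431
  x_3 = 0.384478 - (-2.257431)×(0.384478 - 2.950000)/(-2.257431 - 42.174875)
       = 0.514822
Iteration 3:
  f(0.384478) = -2.257431
  f(0.514822) = -1.539221
  x_4 = 0.514822 - (-1.539221)×(0.514822 - 0.384478)/(-1.539221 - (-2.257431))
       = 0.794167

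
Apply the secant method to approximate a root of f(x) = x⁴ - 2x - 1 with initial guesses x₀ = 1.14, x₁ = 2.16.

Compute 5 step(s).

f(x) = x⁴ - 2x - 1
x₀ = 1.14, x₁ = 2.16

Secant formula: x_{n+1} = x_n - f(x_n)(x_n - x_{n-1})/(f(x_n) - f(x_{n-1}))

Iteration 1:
  f(1.140000) = -1.591040
  f(2.160000) = 16.447823
  x_2 = 2.160000 - 16.447823×(2.160000 - 1.140000)/(16.447823 - (-1.591040))
       = 1.229965
Iteration 2:
  f(2.160000) = 16.447823
  f(1.229965) = -1.171326
  x_3 = 1.229965 - (-1.171326)×(1.229965 - 2.160000)/(-1.171326 - 16.447823)
       = 1.291794
Iteration 3:
  f(1.229965) = -1.171326
  f(1.291794) = -0.798924
  x_4 = 1.291794 - (-0.798924)×(1.291794 - 1.229965)/(-0.798924 - (-1.171326))
       = 1.424437
Iteration 4:
  f(1.291794) = -0.798924
  f(1.424437) = 0.268055
  x_5 = 1.424437 - 0.268055×(1.424437 - 1.291794)/(0.268055 - (-0.798924))
       = 1.391114
Iteration 5:
  f(1.424437) = 0.268055
  f(1.391114) = -0.037240
  x_6 = 1.391114 - (-0.037240)×(1.391114 - 1.424437)/(-0.037240 - 0.268055)
       = 1.395178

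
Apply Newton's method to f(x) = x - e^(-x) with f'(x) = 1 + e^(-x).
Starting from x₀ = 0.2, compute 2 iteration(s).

f(x) = x - e^(-x)
f'(x) = 1 + e^(-x)
x₀ = 0.2

Newton-Raphson formula: x_{n+1} = x_n - f(x_n)/f'(x_n)

Iteration 1:
  f(0.200000) = -0.618731
  f'(0.200000) = 1.818731
  x_1 = 0.200000 - (-0.618731)/1.818731 = 0.540199
Iteration 2:
  f(0.540199) = -0.042433
  f'(0.540199) = 1.582632
  x_2 = 0.540199 - (-0.042433)/1.582632 = 0.567011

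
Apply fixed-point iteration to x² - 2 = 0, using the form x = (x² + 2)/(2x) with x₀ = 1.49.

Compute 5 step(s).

Equation: x² - 2 = 0
Fixed-point form: x = (x² + 2)/(2x)
x₀ = 1.49

x_1 = g(1.490000) = 1.416141
x_2 = g(1.416141) = 1.414215
x_3 = g(1.414215) = 1.414214
x_4 = g(1.414214) = 1.414214
x_5 = g(1.414214) = 1.414214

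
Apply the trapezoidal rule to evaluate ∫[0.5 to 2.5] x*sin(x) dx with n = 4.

f(x) = x*sin(x)
a = 0.5, b = 2.5, n = 4
h = (b - a)/n = 0.500000

Trapezoidal rule: (h/2)[f(x₀) + 2f(x₁) + 2f(x₂) + ... + f(xₙ)]

x_0 = 0.5000, f(x_0) = 0.239713, coefficient = 1
x_1 = 1.0000, f(x_1) = 0.841471, coefficient = 2
x_2 = 1.5000, f(x_2) = 1.496242, coefficient = 2
x_3 = 2.0000, f(x_3) = 1.818595, coefficient = 2
x_4 = 2.5000, f(x_4) = 1.496180, coefficient = 1

I ≈ (0.500000/2) × 10.048510 = 2.512127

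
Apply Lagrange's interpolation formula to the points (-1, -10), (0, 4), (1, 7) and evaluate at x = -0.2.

Lagrange interpolation formula:
P(x) = Σ yᵢ × Lᵢ(x)
where Lᵢ(x) = Π_{j≠i} (x - xⱼ)/(xᵢ - xⱼ)

L_0(-0.2) = (-0.2 - 0)/(-1 - 0) × (-0.2 - 1)/(-1 - 1) = 0.120000
L_1(-0.2) = (-0.2 - (-1))/(0 - (-1)) × (-0.2 - 1)/(0 - 1) = 0.960000
L_2(-0.2) = (-0.2 - (-1))/(1 - (-1)) × (-0.2 - 0)/(1 - 0) = -0.080000

P(-0.2) = (-10)×L_0(-0.2) + 4×L_1(-0.2) + 7×L_2(-0.2)
P(-0.2) = 2.080000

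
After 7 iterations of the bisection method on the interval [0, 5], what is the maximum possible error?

Bisection error bound: |error| ≤ (b-a)/2^n
|error| ≤ (5 - 0)/2^7 = 5/2^7
|error| ≤ 0.0390625000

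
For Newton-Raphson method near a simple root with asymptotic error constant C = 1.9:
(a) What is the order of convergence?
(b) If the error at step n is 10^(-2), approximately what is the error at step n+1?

(a) Newton-Raphson has quadratic (order 2) convergence near simple roots.
    This means |e_{n+1}| ≈ C|e_n|².

(b) With |e_n| = 10^(-2) and C = 1.9:
    |e_{n+1}| ≈ 1.9 × (10^(-2))² = 1.9 × 10^(-4)

(a) 2 (quadratic); (b) |e_{n+1}| ≈ 1.900e-04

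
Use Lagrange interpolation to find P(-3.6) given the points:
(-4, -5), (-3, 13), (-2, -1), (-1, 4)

Lagrange interpolation formula:
P(x) = Σ yᵢ × Lᵢ(x)
where Lᵢ(x) = Π_{j≠i} (x - xⱼ)/(xᵢ - xⱼ)

L_0(-3.6) = (-3.6 - (-3))/(-4 - (-3)) × (-3.6 - (-2))/(-4 - (-2)) × (-3.6 - (-1))/(-4 - (-1)) = 0.416000
L_1(-3.6) = (-3.6 - (-4))/(-3 - (-4)) × (-3.6 - (-2))/(-3 - (-2)) × (-3.6 - (-1))/(-3 - (-1)) = 0.832000
L_2(-3.6) = (-3.6 - (-4))/(-2 - (-4)) × (-3.6 - (-3))/(-2 - (-3)) × (-3.6 - (-1))/(-2 - (-1)) = -0.312000
L_3(-3.6) = (-3.6 - (-4))/(-1 - (-4)) × (-3.6 - (-3))/(-1 - (-3)) × (-3.6 - (-2))/(-1 - (-2)) = 0.064000

P(-3.6) = (-5)×L_0(-3.6) + 13×L_1(-3.6) + (-1)×L_2(-3.6) + 4×L_3(-3.6)
P(-3.6) = 9.304000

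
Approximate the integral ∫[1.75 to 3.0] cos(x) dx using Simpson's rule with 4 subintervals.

f(x) = cos(x)
a = 1.75, b = 3.0, n = 4
h = (b - a)/n = 0.312500

Simpson's rule: (h/3)[f(x₀) + 4f(x₁) + 2f(x₂) + ... + f(xₙ)]

x_0 = 1.7500, f(x_0) = -0.178246, coefficient = 1
x_1 = 2.0625, f(x_1) = -0.472128, coefficient = 4
x_2 = 2.3750, f(x_2) = -0.720278, coefficient = 2
x_3 = 2.6875, f(x_3) = -0.898659, coefficient = 4
x_4 = 3.0000, f(x_4) = -0.989992, coefficient = 1

I ≈ (0.312500/3) × -8.091947 = -0.842911
Exact value: -0.842866
Error: 0.000045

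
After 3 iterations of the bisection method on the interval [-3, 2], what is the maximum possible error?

Bisection error bound: |error| ≤ (b-a)/2^n
|error| ≤ (2 - (-3))/2^3 = 5/2^3
|error| ≤ 0.6250000000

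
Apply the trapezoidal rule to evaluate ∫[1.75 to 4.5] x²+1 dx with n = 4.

f(x) = x²+1
a = 1.75, b = 4.5, n = 4
h = (b - a)/n = 0.687500

Trapezoidal rule: (h/2)[f(x₀) + 2f(x₁) + 2f(x₂) + ... + f(xₙ)]

x_0 = 1.7500, f(x_0) = 4.062500, coefficient = 1
x_1 = 2.4375, f(x_1) = 6.941406, coefficient = 2
x_2 = 3.1250, f(x_2) = 10.765625, coefficient = 2
x_3 = 3.8125, f(x_3) = 15.535156, coefficient = 2
x_4 = 4.5000, f(x_4) = 21.250000, coefficient = 1

I ≈ (0.687500/2) × 91.796875 = 31.555176
Exact value: 31.338542
Error: 0.216634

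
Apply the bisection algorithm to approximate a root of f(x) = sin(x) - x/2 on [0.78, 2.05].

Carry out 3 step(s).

f(x) = sin(x) - x/2
Initial interval: [0.78, 2.05]

Iteration 1:
  c_1 = (0.780000 + 2.050000)/2 = 1.415000
  f(c_1) = f(1.415000) = 0.280388
  f(a) × f(c) ≥ 0, new interval: [1.415000, 2.050000]
Iteration 2:
  c_2 = (1.415000 + 2.050000)/2 = 1.732500
  f(c_2) = f(1.732500) = 0.120704
  f(a) × f(c) ≥ 0, new interval: [1.732500, 2.050000]
Iteration 3:
  c_3 = (1.732500 + 2.050000)/2 = 1.891250
  f(c_3) = f(1.891250) = 0.003468
  f(a) × f(c) ≥ 0, new interval: [1.891250, 2.050000]

After 3 iteration(s), the approximation is c_3 = 1.891250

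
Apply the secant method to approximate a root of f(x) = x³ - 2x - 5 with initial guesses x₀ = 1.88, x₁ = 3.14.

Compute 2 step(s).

f(x) = x³ - 2x - 5
x₀ = 1.88, x₁ = 3.14

Secant formula: x_{n+1} = x_n - f(x_n)(x_n - x_{n-1})/(f(x_n) - f(x_{n-1}))

Iteration 1:
  f(1.880000) = -2.115328
  f(3.140000) = 19.679144
  x_2 = 3.140000 - 19.679144×(3.140000 - 1.880000)/(19.679144 - (-2.115328))
       = 2.002293
Iteration 2:
  f(3.140000) = 19.679144
  f(2.002293) = -0.977038
  x_3 = 2.002293 - (-0.977038)×(2.002293 - 3.140000)/(-0.977038 - 19.679144)
       = 2.056107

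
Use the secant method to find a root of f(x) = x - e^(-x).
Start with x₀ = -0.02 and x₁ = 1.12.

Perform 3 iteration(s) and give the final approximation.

f(x) = x - e^(-x)
x₀ = -0.02, x₁ = 1.12

Secant formula: x_{n+1} = x_n - f(x_n)(x_n - x_{n-1})/(f(x_n) - f(x_{n-1}))

Iteration 1:
  f(-0.020000) = -1.040201
  f(1.120000) = 0.793720
  x_2 = 1.120000 - 0.793720×(1.120000 - (-0.020000))/(0.793720 - (-1.040201))
       = 0.626609
Iteration 2:
  f(1.120000) = 0.793720
  f(0.626609) = 0.092208
  x_3 = 0.626609 - 0.092208×(0.626609 - 1.120000)/(0.092208 - 0.793720)
       = 0.561757
Iteration 3:
  f(0.626609) = 0.092208
  f(0.561757) = -0.008450
  x_4 = 0.561757 - (-0.008450)×(0.561757 - 0.626609)/(-0.008450 - 0.092208)
       = 0.567201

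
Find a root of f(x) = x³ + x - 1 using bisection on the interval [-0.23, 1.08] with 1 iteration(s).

f(x) = x³ + x - 1
Initial interval: [-0.23, 1.08]

Iteration 1:
  c_1 = (-0.230000 + 1.080000)/2 = 0.425000
  f(c_1) = f(0.425000) = -0.498234
  f(a) × f(c) ≥ 0, new interval: [0.425000, 1.080000]

After 1 iteration(s), the approximation is c_1 = 0.425000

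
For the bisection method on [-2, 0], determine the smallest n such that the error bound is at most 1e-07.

We need (b-a)/2^n ≤ 1e-07
(0 - (-2))/2^n ≤ 1e-07
2/2^n ≤ 1e-07
2^n ≥ 20000000
n ≥ log₂(20000000) = 24.25
n ≥ 25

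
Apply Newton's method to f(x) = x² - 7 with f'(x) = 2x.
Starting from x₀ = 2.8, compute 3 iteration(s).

f(x) = x² - 7
f'(x) = 2x
x₀ = 2.8

Newton-Raphson formula: x_{n+1} = x_n - f(x_n)/f'(x_n)

Iteration 1:
  f(2.800000) = 0.840000
  f'(2.800000) = 5.600000
  x_1 = 2.800000 - 0.840000/5.600000 = 2.650000
Iteration 2:
  f(2.650000) = 0.022500
  f'(2.650000) = 5.300000
  x_2 = 2.650000 - 0.022500/5.300000 = 2.645755
Iteration 3:
  f(2.645755) = 0.000018
  f'(2.645755) = 5.291509
  x_3 = 2.645755 - 0.000018/5.291509 = 2.645751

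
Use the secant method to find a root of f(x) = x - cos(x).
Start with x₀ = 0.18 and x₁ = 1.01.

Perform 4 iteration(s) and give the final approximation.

f(x) = x - cos(x)
x₀ = 0.18, x₁ = 1.01

Secant formula: x_{n+1} = x_n - f(x_n)(x_n - x_{n-1})/(f(x_n) - f(x_{n-1}))

Iteration 1:
  f(0.180000) = -0.803844
  f(1.010000) = 0.478139
  x_2 = 1.010000 - 0.478139×(1.010000 - 0.180000)/(0.478139 - (-0.803844))
       = 0.700436
Iteration 2:
  f(1.010000) = 0.478139
  f(0.700436) = -0.064125
  x_3 = 0.700436 - (-0.064125)×(0.700436 - 1.010000)/(-0.064125 - 0.478139)
       = 0.737043
Iteration 3:
  f(0.700436) = -0.064125
  f(0.737043) = -0.003416
  x_4 = 0.737043 - (-0.003416)×(0.737043 - 0.700436)/(-0.003416 - (-0.064125))
       = 0.739103
Iteration 4:
  f(0.737043) = -0.003416
  f(0.739103) = 0.000030
  x_5 = 0.739103 - 0.000030×(0.739103 - 0.737043)/(0.000030 - (-0.003416))
       = 0.739085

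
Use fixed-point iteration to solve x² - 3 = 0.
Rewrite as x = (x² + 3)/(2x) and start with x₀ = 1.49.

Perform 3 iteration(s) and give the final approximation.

Equation: x² - 3 = 0
Fixed-point form: x = (x² + 3)/(2x)
x₀ = 1.49

x_1 = g(1.490000) = 1.751711
x_2 = g(1.751711) = 1.732161
x_3 = g(1.732161) = 1.732051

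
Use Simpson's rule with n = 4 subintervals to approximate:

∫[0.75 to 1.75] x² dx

f(x) = x²
a = 0.75, b = 1.75, n = 4
h = (b - a)/n = 0.250000

Simpson's rule: (h/3)[f(x₀) + 4f(x₁) + 2f(x₂) + ... + f(xₙ)]

x_0 = 0.7500, f(x_0) = 0.562500, coefficient = 1
x_1 = 1.0000, f(x_1) = 1.000000, coefficient = 4
x_2 = 1.2500, f(x_2) = 1.562500, coefficient = 2
x_3 = 1.5000, f(x_3) = 2.250000, coefficient = 4
x_4 = 1.7500, f(x_4) = 3.062500, coefficient = 1

I ≈ (0.250000/3) × 19.750000 = 1.645833
Exact value: 1.645833
Error: 0.000000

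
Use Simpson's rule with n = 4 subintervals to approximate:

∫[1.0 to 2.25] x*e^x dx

f(x) = x*e^x
a = 1.0, b = 2.25, n = 4
h = (b - a)/n = 0.312500

Simpson's rule: (h/3)[f(x₀) + 4f(x₁) + 2f(x₂) + ... + f(xₙ)]

x_0 = 1.0000, f(x_0) = 2.718282, coefficient = 1
x_1 = 1.3125, f(x_1) = 4.876529, coefficient = 4
x_2 = 1.6250, f(x_2) = 8.252431, coefficient = 2
x_3 = 1.9375, f(x_3) = 13.448916, coefficient = 4
x_4 = 2.2500, f(x_4) = 21.347406, coefficient = 1

I ≈ (0.312500/3) × 113.872328 = 11.861701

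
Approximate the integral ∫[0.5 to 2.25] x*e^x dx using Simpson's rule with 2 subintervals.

f(x) = x*e^x
a = 0.5, b = 2.25, n = 2
h = (b - a)/n = 0.875000

Simpson's rule: (h/3)[f(x₀) + 4f(x₁) + 2f(x₂) + ... + f(xₙ)]

x_0 = 0.5000, f(x_0) = 0.824361, coefficient = 1
x_1 = 1.3750, f(x_1) = 5.438230, coefficient = 4
x_2 = 2.2500, f(x_2) = 21.347406, coefficient = 1

I ≈ (0.875000/3) × 43.924688 = 12.811367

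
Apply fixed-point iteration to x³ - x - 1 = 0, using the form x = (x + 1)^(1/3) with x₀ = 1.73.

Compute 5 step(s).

Equation: x³ - x - 1 = 0
Fixed-point form: x = (x + 1)^(1/3)
x₀ = 1.73

x_1 = g(1.730000) = 1.397615
x_2 = g(1.397615) = 1.338422
x_3 = g(1.338422) = 1.327316
x_4 = g(1.327316) = 1.325211
x_5 = g(1.325211) = 1.324812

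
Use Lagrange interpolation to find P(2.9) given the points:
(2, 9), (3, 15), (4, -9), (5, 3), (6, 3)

Lagrange interpolation formula:
P(x) = Σ yᵢ × Lᵢ(x)
where Lᵢ(x) = Π_{j≠i} (x - xⱼ)/(xᵢ - xⱼ)

L_0(2.9) = (2.9 - 3)/(2 - 3) × (2.9 - 4)/(2 - 4) × (2.9 - 5)/(2 - 5) × (2.9 - 6)/(2 - 6) = 0.029838
L_1(2.9) = (2.9 - 2)/(3 - 2) × (2.9 - 4)/(3 - 4) × (2.9 - 5)/(3 - 5) × (2.9 - 6)/(3 - 6) = 1.074150
L_2(2.9) = (2.9 - 2)/(4 - 2) × (2.9 - 3)/(4 - 3) × (2.9 - 5)/(4 - 5) × (2.9 - 6)/(4 - 6) = -0.146475
L_3(2.9) = (2.9 - 2)/(5 - 2) × (2.9 - 3)/(5 - 3) × (2.9 - 4)/(5 - 4) × (2.9 - 6)/(5 - 6) = 0.051150
L_4(2.9) = (2.9 - 2)/(6 - 2) × (2.9 - 3)/(6 - 3) × (2.9 - 4)/(6 - 4) × (2.9 - 5)/(6 - 5) = -0.008663

P(2.9) = 9×L_0(2.9) + 15×L_1(2.9) + (-9)×L_2(2.9) + 3×L_3(2.9) + 3×L_4(2.9)
P(2.9) = 17.826525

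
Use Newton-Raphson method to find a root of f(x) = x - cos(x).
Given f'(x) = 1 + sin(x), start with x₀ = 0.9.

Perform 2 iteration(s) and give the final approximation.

f(x) = x - cos(x)
f'(x) = 1 + sin(x)
x₀ = 0.9

Newton-Raphson formula: x_{n+1} = x_n - f(x_n)/f'(x_n)

Iteration 1:
  f(0.900000) = 0.278390
  f'(0.900000) = 1.783327
  x_1 = 0.900000 - 0.278390/1.783327 = 0.743893
Iteration 2:
  f(0.743893) = 0.008055
  f'(0.743893) = 1.677158
  x_2 = 0.743893 - 0.008055/1.677158 = 0.739090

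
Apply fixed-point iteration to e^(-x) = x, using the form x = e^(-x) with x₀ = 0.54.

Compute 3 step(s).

Equation: e^(-x) = x
Fixed-point form: x = e^(-x)
x₀ = 0.54

x_1 = g(0.540000) = 0.582748
x_2 = g(0.582748) = 0.558362
x_3 = g(0.558362) = 0.572146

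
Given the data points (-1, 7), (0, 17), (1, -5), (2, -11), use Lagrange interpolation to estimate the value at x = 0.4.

Lagrange interpolation formula:
P(x) = Σ yᵢ × Lᵢ(x)
where Lᵢ(x) = Π_{j≠i} (x - xⱼ)/(xᵢ - xⱼ)

L_0(0.4) = (0.4 - 0)/(-1 - 0) × (0.4 - 1)/(-1 - 1) × (0.4 - 2)/(-1 - 2) = -0.064000
L_1(0.4) = (0.4 - (-1))/(0 - (-1)) × (0.4 - 1)/(0 - 1) × (0.4 - 2)/(0 - 2) = 0.672000
L_2(0.4) = (0.4 - (-1))/(1 - (-1)) × (0.4 - 0)/(1 - 0) × (0.4 - 2)/(1 - 2) = 0.448000
L_3(0.4) = (0.4 - (-1))/(2 - (-1)) × (0.4 - 0)/(2 - 0) × (0.4 - 1)/(2 - 1) = -0.056000

P(0.4) = 7×L_0(0.4) + 17×L_1(0.4) + (-5)×L_2(0.4) + (-11)×L_3(0.4)
P(0.4) = 9.352000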